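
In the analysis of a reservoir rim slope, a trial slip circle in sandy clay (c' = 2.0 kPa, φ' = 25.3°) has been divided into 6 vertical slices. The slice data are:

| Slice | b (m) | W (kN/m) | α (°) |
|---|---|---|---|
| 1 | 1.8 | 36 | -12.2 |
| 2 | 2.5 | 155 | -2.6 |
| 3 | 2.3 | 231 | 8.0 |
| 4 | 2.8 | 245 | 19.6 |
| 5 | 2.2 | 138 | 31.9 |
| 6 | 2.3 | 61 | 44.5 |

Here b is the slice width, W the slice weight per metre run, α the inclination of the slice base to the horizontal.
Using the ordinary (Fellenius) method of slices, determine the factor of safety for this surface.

FS = 1.92

Ordinary method of slices: FS = Σ[c'·Δl_i + (W_i cosα_i)·tanφ'] / Σ W_i sinα_i, with Δl_i = b_i / cosα_i.
Slice 1: Δl = 1.8/cos(-12.2°) = 1.842 m; N'_1 = 36·cos(-12.2°) = 35.2; c'Δl = 3.68; W sinα = -7.6
Slice 2: Δl = 2.5/cos(-2.6°) = 2.503 m; N'_2 = 155·cos(-2.6°) = 154.8; c'Δl = 5.01; W sinα = -7.0
Slice 3: Δl = 2.3/cos8.0° = 2.323 m; N'_3 = 231·cos8.0° = 228.8; c'Δl = 4.65; W sinα = 32.1
Slice 4: Δl = 2.8/cos19.6° = 2.972 m; N'_4 = 245·cos19.6° = 230.8; c'Δl = 5.94; W sinα = 82.2
Slice 5: Δl = 2.2/cos31.9° = 2.591 m; N'_5 = 138·cos31.9° = 117.2; c'Δl = 5.18; W sinα = 72.9
Slice 6: Δl = 2.3/cos44.5° = 3.225 m; N'_6 = 61·cos44.5° = 43.5; c'Δl = 6.45; W sinα = 42.8
Σc'Δl = 30.9 kN/m; ΣN' = 810.2 kN/m; ΣW sinα = 215.4 kN/m
Resisting = 30.9 + 810.2·tan25.3° = 30.9 + 383.0 = 413.9 kN/m
FS = 413.9 / 215.4 = 1.922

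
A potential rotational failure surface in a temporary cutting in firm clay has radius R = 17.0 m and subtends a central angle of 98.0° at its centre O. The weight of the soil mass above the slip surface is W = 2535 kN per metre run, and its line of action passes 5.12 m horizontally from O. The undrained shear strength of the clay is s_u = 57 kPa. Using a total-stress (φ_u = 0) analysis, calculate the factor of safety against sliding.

Taking moments about the centre O, the resisting moment is provided by the undrained shear strength acting along the arc:
Arc length L_a = R·θ = 17.0·(98.0°·π/180) = 17.0·1.7104 = 29.08 m
M_R = s_u·L_a·R = 57·29.08·17.0 = 28175.8 kN·m/m
M_D = W·d = 2535·5.12 = 12979.2 kN·m/m
FS = M_R / M_D = 28175.8 / 12979.2 = 2.171

FS = 2.17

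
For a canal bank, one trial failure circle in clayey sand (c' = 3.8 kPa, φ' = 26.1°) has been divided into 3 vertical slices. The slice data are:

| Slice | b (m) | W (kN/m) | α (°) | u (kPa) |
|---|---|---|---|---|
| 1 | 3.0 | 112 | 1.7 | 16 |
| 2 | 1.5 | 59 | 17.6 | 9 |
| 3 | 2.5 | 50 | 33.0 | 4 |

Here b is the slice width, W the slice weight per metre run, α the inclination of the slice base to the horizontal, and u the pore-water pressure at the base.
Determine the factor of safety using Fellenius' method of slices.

FS = 1.97

Ordinary method of slices: FS = Σ[c'·Δl_i + (W_i cosα_i − u_i·Δl_i)·tanφ'] / Σ W_i sinα_i, with Δl_i = b_i / cosα_i.
Slice 1: Δl = 3.0/cos1.7° = 3.001 m; N'_1 = 112·cos1.7° − 16·3.001 = 63.9; c'Δl = 11.41; W sinα = 3.3
Slice 2: Δl = 1.5/cos17.6° = 1.574 m; N'_2 = 59·cos17.6° − 9·1.574 = 42.1; c'Δl = 5.98; W sinα = 17.8
Slice 3: Δl = 2.5/cos33.0° = 2.981 m; N'_3 = 50·cos33.0° − 4·2.981 = 30.0; c'Δl = 11.33; W sinα = 27.2
Σc'Δl = 28.7 kN/m; ΣN' = 136.0 kN/m; ΣW sinα = 48.4 kN/m
Resisting = 28.7 + 136.0·tan26.1° = 28.7 + 66.6 = 95.3 kN/m
FS = 95.3 / 48.4 = 1.970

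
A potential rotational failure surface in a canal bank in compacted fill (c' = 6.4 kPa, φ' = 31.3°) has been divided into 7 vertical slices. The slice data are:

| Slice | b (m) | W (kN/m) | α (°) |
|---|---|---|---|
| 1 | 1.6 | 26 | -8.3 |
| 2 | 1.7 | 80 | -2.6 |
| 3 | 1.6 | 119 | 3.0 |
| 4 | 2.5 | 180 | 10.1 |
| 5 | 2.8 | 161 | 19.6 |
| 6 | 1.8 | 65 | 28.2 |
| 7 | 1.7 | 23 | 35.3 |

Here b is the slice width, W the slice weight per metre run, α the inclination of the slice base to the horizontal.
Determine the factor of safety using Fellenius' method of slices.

Ordinary method of slices: FS = Σ[c'·Δl_i + (W_i cosα_i)·tanφ'] / Σ W_i sinα_i, with Δl_i = b_i / cosα_i.
Slice 1: Δl = 1.6/cos(-8.3°) = 1.617 m; N'_1 = 26·cos(-8.3°) = 25.7; c'Δl = 10.35; W sinα = -3.8
Slice 2: Δl = 1.7/cos(-2.6°) = 1.702 m; N'_2 = 80·cos(-2.6°) = 79.9; c'Δl = 10.89; W sinα = -3.6
Slice 3: Δl = 1.6/cos3.0° = 1.602 m; N'_3 = 119·cos3.0° = 118.8; c'Δl = 10.25; W sinα = 6.2
Slice 4: Δl = 2.5/cos10.1° = 2.539 m; N'_4 = 180·cos10.1° = 177.2; c'Δl = 16.25; W sinα = 31.6
Slice 5: Δl = 2.8/cos19.6° = 2.972 m; N'_5 = 161·cos19.6° = 151.7; c'Δl = 19.02; W sinα = 54.0
Slice 6: Δl = 1.8/cos28.2° = 2.042 m; N'_6 = 65·cos28.2° = 57.3; c'Δl = 13.07; W sinα = 30.7
Slice 7: Δl = 1.7/cos35.3° = 2.083 m; N'_7 = 23·cos35.3° = 18.8; c'Δl = 13.33; W sinα = 13.3
Σc'Δl = 93.2 kN/m; ΣN' = 629.4 kN/m; ΣW sinα = 128.4 kN/m
Resisting = 93.2 + 629.4·tan31.3° = 93.2 + 382.7 = 475.9 kN/m
FS = 475.9 / 128.4 = 3.705

FS = 3.71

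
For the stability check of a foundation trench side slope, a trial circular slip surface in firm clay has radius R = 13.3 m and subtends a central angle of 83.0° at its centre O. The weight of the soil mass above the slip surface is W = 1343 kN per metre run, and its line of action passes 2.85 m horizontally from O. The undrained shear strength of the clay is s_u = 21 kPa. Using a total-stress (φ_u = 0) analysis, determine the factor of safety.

FS = 1.41

Taking moments about the centre O, the resisting moment is provided by the undrained shear strength acting along the arc:
Arc length L_a = R·θ = 13.3·(83.0°·π/180) = 13.3·1.4486 = 19.27 m
M_R = s_u·L_a·R = 21·19.27·13.3 = 5381.2 kN·m/m
M_D = W·d = 1343·2.85 = 3827.6 kN·m/m
FS = M_R / M_D = 5381.2 / 3827.6 = 1.406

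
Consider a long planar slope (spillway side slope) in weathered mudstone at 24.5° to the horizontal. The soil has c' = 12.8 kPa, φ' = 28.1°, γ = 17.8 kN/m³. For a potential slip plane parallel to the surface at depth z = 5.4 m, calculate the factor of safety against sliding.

FS = 1.52

For an infinite slope with a slip plane parallel to the surface (no pore pressure): FS = [c' + γz cos²β tanφ'] / [γz sinβ cosβ].
γz = 17.8·5.4 = 96.12 kN/m²
Numerator = 12.8 + 96.12·cos²24.5°·tan28.1° = 12.8 + 96.12·0.8280·0.5340 = 55.297 kPa
Denominator = 96.12·sin24.5°·cos24.5° = 96.12·0.4147·0.9100 = 36.271 kPa
FS = 55.297 / 36.271 = 1.525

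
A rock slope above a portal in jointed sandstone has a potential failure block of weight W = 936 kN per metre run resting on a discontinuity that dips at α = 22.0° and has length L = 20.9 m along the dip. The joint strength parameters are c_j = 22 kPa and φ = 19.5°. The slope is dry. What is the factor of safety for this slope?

Resolving the block weight along and normal to the plane and applying the Mohr–Coulomb strength on the joint:
N' = W cosα = 936·cos22.0° = 867.8 kN/m
Driving force T = W sinα = 936·sin22.0° = 350.6 kN/m
Resisting force R = c_j·L + N'·tanφ = 22·20.9 + 867.8·tan19.5° = 459.8 + 307.3 = 767.1 kN/m
FS = R / T = 767.1 / 350.6 = 2.188

FS = 2.19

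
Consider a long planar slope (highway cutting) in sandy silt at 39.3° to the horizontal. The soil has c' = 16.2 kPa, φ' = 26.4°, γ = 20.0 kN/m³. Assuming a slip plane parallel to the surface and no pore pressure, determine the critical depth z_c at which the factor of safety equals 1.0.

z_c = 4.20 m

Setting FS = 1.00 in FS = [c' + γz cos²β tanφ'] / [γz sinβ cosβ] and solving for z:
z = c' / [γ cosβ (FS·sinβ − cosβ·tanφ')]
  = 16.2 / [20.0·cos39.3°·(1.00·sin39.3° − cos39.3°·tan26.4°)]
  = 16.2 / [20.0·0.7738·(1.00·0.6334 − 0.7738·0.4964)]
  = 16.2 / 3.8575 = 4.200 m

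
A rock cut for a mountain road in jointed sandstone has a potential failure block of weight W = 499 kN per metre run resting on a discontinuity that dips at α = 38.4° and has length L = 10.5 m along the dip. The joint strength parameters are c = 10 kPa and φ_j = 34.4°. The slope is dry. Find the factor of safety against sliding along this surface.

Resolving the block weight along and normal to the plane and applying the Mohr–Coulomb strength on the joint:
N' = W cosα = 499·cos38.4° = 391.1 kN/m
Driving force T = W sinα = 499·sin38.4° = 310.0 kN/m
Resisting force R = c·L + N'·tanφ_j = 10·10.5 + 391.1·tan34.4° = 105.0 + 267.8 = 372.8 kN/m
FS = R / T = 372.8 / 310.0 = 1.203

FS = 1.20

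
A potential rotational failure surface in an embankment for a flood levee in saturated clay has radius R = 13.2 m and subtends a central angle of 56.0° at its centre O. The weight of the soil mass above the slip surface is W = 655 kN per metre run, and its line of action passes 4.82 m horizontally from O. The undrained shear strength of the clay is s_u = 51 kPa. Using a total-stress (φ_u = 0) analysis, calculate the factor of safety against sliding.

Taking moments about the centre O, the resisting moment is provided by the undrained shear strength acting along the arc:
Arc length L_a = R·θ = 13.2·(56.0°·π/180) = 13.2·0.9774 = 12.90 m
M_R = s_u·L_a·R = 51·12.90·13.2 = 8685.3 kN·m/m
M_D = W·d = 655·4.82 = 3157.1 kN·m/m
FS = M_R / M_D = 8685.3 / 3157.1 = 2.751

FS = 2.75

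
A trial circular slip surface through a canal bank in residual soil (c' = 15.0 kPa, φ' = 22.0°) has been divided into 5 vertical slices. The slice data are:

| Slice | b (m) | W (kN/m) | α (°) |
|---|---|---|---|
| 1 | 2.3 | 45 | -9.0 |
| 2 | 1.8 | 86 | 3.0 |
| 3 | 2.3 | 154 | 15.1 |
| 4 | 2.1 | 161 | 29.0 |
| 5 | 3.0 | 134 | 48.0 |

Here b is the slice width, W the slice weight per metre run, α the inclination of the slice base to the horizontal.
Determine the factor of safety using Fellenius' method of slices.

FS = 1.89

Ordinary method of slices: FS = Σ[c'·Δl_i + (W_i cosα_i)·tanφ'] / Σ W_i sinα_i, with Δl_i = b_i / cosα_i.
Slice 1: Δl = 2.3/cos(-9.0°) = 2.329 m; N'_1 = 45·cos(-9.0°) = 44.4; c'Δl = 34.93; W sinα = -7.0
Slice 2: Δl = 1.8/cos3.0° = 1.802 m; N'_2 = 86·cos3.0° = 85.9; c'Δl = 27.04; W sinα = 4.5
Slice 3: Δl = 2.3/cos15.1° = 2.382 m; N'_3 = 154·cos15.1° = 148.7; c'Δl = 35.73; W sinα = 40.1
Slice 4: Δl = 2.1/cos29.0° = 2.401 m; N'_4 = 161·cos29.0° = 140.8; c'Δl = 36.02; W sinα = 78.1
Slice 5: Δl = 3.0/cos48.0° = 4.483 m; N'_5 = 134·cos48.0° = 89.7; c'Δl = 67.25; W sinα = 99.6
Σc'Δl = 201.0 kN/m; ΣN' = 509.5 kN/m; ΣW sinα = 215.2 kN/m
Resisting = 201.0 + 509.5·tan22.0° = 201.0 + 205.8 = 406.8 kN/m
FS = 406.8 / 215.2 = 1.890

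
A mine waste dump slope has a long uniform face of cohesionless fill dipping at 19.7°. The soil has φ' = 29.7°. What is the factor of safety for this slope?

For a dry cohesionless infinite slope the factor of safety is FS = tanφ' / tanβ.
FS = tan29.7° / tan19.7° = 0.5704 / 0.3581 = 1.593

FS = 1.59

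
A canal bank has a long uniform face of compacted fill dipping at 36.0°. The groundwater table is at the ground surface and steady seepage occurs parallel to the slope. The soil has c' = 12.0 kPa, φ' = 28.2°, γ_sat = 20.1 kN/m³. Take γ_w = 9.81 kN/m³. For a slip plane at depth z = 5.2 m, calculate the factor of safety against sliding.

With seepage parallel to the slope and the water table at the surface, the effective normal stress on the slip plane uses the buoyant unit weight γ' = γ_sat − γ_w while the driving shear stress uses γ_sat:
FS = [c' + γ' z cos²β tanφ'] / [γ_sat z sinβ cosβ]
γ' = 20.1 − 9.81 = 10.29 kN/m³
Numerator = 12.0 + 10.29·5.2·cos²36.0°·tan28.2° = 12.0 + 10.29·5.2·0.6545·0.5362 = 30.778 kPa
Denominator = 20.1·5.2·sin36.0°·cos36.0° = 20.1·5.2·0.5878·0.8090 = 49.702 kPa
FS = 30.778 / 49.702 = 0.619

FS = 0.62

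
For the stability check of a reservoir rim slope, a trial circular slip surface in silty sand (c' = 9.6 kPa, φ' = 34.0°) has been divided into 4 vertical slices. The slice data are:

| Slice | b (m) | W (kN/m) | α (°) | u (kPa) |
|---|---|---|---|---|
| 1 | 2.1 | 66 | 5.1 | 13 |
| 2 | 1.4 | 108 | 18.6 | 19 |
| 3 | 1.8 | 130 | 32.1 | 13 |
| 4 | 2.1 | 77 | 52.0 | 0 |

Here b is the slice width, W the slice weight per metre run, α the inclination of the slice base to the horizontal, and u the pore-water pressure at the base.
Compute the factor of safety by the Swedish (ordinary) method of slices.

FS = 1.48

Ordinary method of slices: FS = Σ[c'·Δl_i + (W_i cosα_i − u_i·Δl_i)·tanφ'] / Σ W_i sinα_i, with Δl_i = b_i / cosα_i.
Slice 1: Δl = 2.1/cos5.1° = 2.108 m; N'_1 = 66·cos5.1° − 13·2.108 = 38.3; c'Δl = 20.24; W sinα = 5.9
Slice 2: Δl = 1.4/cos18.6° = 1.477 m; N'_2 = 108·cos18.6° − 19·1.477 = 74.3; c'Δl = 14.18; W sinα = 34.4
Slice 3: Δl = 1.8/cos32.1° = 2.125 m; N'_3 = 130·cos32.1° − 13·2.125 = 82.5; c'Δl = 20.40; W sinα = 69.1
Slice 4: Δl = 2.1/cos52.0° = 3.411 m; N'_4 = 77·cos52.0° − 0·3.411 = 47.4; c'Δl = 32.75; W sinα = 60.7
Σc'Δl = 87.6 kN/m; ΣN' = 242.5 kN/m; ΣW sinα = 170.1 kN/m
Resisting = 87.6 + 242.5·tan34.0° = 87.6 + 163.6 = 251.2 kN/m
FS = 251.2 / 170.1 = 1.477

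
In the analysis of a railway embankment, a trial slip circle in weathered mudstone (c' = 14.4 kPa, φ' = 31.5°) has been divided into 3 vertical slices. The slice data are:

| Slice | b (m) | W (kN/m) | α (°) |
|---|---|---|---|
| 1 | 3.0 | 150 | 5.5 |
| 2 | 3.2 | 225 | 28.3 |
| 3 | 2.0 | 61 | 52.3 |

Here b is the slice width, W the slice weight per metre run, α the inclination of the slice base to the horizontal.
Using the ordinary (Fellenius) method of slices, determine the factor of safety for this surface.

Ordinary method of slices: FS = Σ[c'·Δl_i + (W_i cosα_i)·tanφ'] / Σ W_i sinα_i, with Δl_i = b_i / cosα_i.
Slice 1: Δl = 3.0/cos5.5° = 3.014 m; N'_1 = 150·cos5.5° = 149.3; c'Δl = 43.40; W sinα = 14.4
Slice 2: Δl = 3.2/cos28.3° = 3.634 m; N'_2 = 225·cos28.3° = 198.1; c'Δl = 52.34; W sinα = 106.7
Slice 3: Δl = 2.0/cos52.3° = 3.271 m; N'_3 = 61·cos52.3° = 37.3; c'Δl = 47.10; W sinα = 48.3
Σc'Δl = 142.8 kN/m; ΣN' = 384.7 kN/m; ΣW sinα = 169.3 kN/m
Resisting = 142.8 + 384.7·tan31.5° = 142.8 + 235.8 = 378.6 kN/m
FS = 378.6 / 169.3 = 2.236

FS = 2.24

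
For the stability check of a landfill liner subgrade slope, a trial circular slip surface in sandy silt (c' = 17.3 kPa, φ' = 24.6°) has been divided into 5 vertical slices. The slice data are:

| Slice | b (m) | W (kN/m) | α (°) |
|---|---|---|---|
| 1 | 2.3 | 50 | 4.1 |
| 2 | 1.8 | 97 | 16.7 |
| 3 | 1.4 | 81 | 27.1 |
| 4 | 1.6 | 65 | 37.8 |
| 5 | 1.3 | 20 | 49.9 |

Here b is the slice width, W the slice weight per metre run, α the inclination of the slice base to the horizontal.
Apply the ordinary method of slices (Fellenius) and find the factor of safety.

Ordinary method of slices: FS = Σ[c'·Δl_i + (W_i cosα_i)·tanφ'] / Σ W_i sinα_i, with Δl_i = b_i / cosα_i.
Slice 1: Δl = 2.3/cos4.1° = 2.306 m; N'_1 = 50·cos4.1° = 49.9; c'Δl = 39.89; W sinα = 3.6
Slice 2: Δl = 1.8/cos16.7° = 1.879 m; N'_2 = 97·cos16.7° = 92.9; c'Δl = 32.51; W sinα = 27.9
Slice 3: Δl = 1.4/cos27.1° = 1.573 m; N'_3 = 81·cos27.1° = 72.1; c'Δl = 27.21; W sinα = 36.9
Slice 4: Δl = 1.6/cos37.8° = 2.025 m; N'_4 = 65·cos37.8° = 51.4; c'Δl = 35.03; W sinα = 39.8
Slice 5: Δl = 1.3/cos49.9° = 2.018 m; N'_5 = 20·cos49.9° = 12.9; c'Δl = 34.92; W sinα = 15.3
Σc'Δl = 169.6 kN/m; ΣN' = 279.1 kN/m; ΣW sinα = 123.5 kN/m
Resisting = 169.6 + 279.1·tan24.6° = 169.6 + 127.8 = 297.4 kN/m
FS = 297.4 / 123.5 = 2.408

FS = 2.41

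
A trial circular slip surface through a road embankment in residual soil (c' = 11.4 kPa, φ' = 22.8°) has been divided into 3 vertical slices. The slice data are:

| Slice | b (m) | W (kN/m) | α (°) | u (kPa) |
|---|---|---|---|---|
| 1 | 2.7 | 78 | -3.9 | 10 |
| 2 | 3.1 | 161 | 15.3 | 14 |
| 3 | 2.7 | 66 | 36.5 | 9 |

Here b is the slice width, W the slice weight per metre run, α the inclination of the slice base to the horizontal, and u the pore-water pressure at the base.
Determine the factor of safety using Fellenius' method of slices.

Ordinary method of slices: FS = Σ[c'·Δl_i + (W_i cosα_i − u_i·Δl_i)·tanφ'] / Σ W_i sinα_i, with Δl_i = b_i / cosα_i.
Slice 1: Δl = 2.7/cos(-3.9°) = 2.706 m; N'_1 = 78·cos(-3.9°) − 10·2.706 = 50.8; c'Δl = 30.85; W sinα = -5.3
Slice 2: Δl = 3.1/cos15.3° = 3.214 m; N'_2 = 161·cos15.3° − 14·3.214 = 110.3; c'Δl = 36.64; W sinα = 42.5
Slice 3: Δl = 2.7/cos36.5° = 3.359 m; N'_3 = 66·cos36.5° − 9·3.359 = 22.8; c'Δl = 38.29; W sinα = 39.3
Σc'Δl = 105.8 kN/m; ΣN' = 183.9 kN/m; ΣW sinα = 76.4 kN/m
Resisting = 105.8 + 183.9·tan22.8° = 105.8 + 77.3 = 183.1 kN/m
FS = 183.1 / 76.4 = 2.395

FS = 2.40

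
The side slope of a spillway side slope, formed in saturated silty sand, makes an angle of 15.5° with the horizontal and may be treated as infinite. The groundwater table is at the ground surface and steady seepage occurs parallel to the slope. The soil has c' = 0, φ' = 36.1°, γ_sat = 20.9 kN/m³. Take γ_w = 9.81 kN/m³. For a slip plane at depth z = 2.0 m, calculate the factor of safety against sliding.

With seepage parallel to the slope and the water table at the surface, the effective normal stress on the slip plane uses the buoyant unit weight γ' = γ_sat − γ_w while the driving shear stress uses γ_sat:
FS = [c' + γ' z cos²β tanφ'] / [γ_sat z sinβ cosβ]
(For c' = 0 this reduces to FS = (γ'/γ_sat)·tanφ'/tanβ.)
γ' = 20.9 − 9.81 = 11.09 kN/m³
Numerator = 0.0 + 11.09·2.0·cos²15.5°·tan36.1° = 0.0 + 11.09·2.0·0.9286·0.7292 = 15.019 kPa
Denominator = 20.9·2.0·sin15.5°·cos15.5° = 20.9·2.0·0.2672·0.9636 = 10.764 kPa
FS = 15.019 / 10.764 = 1.395

FS = 1.40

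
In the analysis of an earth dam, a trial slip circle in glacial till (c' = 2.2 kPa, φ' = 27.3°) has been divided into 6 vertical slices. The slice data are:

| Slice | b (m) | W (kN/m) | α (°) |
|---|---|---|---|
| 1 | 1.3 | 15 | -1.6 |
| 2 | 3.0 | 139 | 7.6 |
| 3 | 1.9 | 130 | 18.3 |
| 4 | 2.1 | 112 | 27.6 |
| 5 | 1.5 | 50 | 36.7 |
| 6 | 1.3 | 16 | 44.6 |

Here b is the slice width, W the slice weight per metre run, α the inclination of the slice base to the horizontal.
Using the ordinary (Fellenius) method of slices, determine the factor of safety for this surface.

Ordinary method of slices: FS = Σ[c'·Δl_i + (W_i cosα_i)·tanφ'] / Σ W_i sinα_i, with Δl_i = b_i / cosα_i.
Slice 1: Δl = 1.3/cos(-1.6°) = 1.301 m; N'_1 = 15·cos(-1.6°) = 15.0; c'Δl = 2.86; W sinα = -0.4
Slice 2: Δl = 3.0/cos7.6° = 3.027 m; N'_2 = 139·cos7.6° = 137.8; c'Δl = 6.66; W sinα = 18.4
Slice 3: Δl = 1.9/cos18.3° = 2.001 m; N'_3 = 130·cos18.3° = 123.4; c'Δl = 4.40; W sinα = 40.8
Slice 4: Δl = 2.1/cos27.6° = 2.370 m; N'_4 = 112·cos27.6° = 99.3; c'Δl = 5.21; W sinα = 51.9
Slice 5: Δl = 1.5/cos36.7° = 1.871 m; N'_5 = 50·cos36.7° = 40.1; c'Δl = 4.12; W sinα = 29.9
Slice 6: Δl = 1.3/cos44.6° = 1.826 m; N'_6 = 16·cos44.6° = 11.4; c'Δl = 4.02; W sinα = 11.2
Σc'Δl = 27.3 kN/m; ΣN' = 426.9 kN/m; ΣW sinα = 151.8 kN/m
Resisting = 27.3 + 426.9·tan27.3° = 27.3 + 220.4 = 247.6 kN/m
FS = 247.6 / 151.8 = 1.631

FS = 1.63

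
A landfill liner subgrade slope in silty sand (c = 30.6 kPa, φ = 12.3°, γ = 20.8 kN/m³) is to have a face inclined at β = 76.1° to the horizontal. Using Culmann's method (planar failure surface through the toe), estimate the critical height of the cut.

Culmann's analysis gives the critical failure plane at α_cr = (β + φ)/2 = (76.1 + 12.3)/2 = 44.2°, and the critical height
H_c = (4c/γ) · sinβ cosφ / [1 − cos(β − φ)]
    = (4·30.6/20.8) · sin76.1°·cos12.3° / [1 − cos(63.8°)]
    = 5.885 · 0.9707·0.9770 / [1 − 0.4415]
    = 5.885 · 0.9484 / 0.5585
    = 9.99 m

H_c = 9.99 m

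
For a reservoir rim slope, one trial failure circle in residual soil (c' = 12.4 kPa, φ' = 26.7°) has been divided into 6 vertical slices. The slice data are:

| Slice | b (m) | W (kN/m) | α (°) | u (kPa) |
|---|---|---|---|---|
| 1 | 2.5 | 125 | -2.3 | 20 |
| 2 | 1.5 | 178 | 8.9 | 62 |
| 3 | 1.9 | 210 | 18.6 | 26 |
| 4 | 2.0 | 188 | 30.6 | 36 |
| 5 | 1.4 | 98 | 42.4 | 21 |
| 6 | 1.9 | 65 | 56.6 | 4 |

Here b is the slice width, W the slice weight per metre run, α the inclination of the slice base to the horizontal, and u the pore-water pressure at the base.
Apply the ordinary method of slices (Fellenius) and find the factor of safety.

FS = 1.27

Ordinary method of slices: FS = Σ[c'·Δl_i + (W_i cosα_i − u_i·Δl_i)·tanφ'] / Σ W_i sinα_i, with Δl_i = b_i / cosα_i.
Slice 1: Δl = 2.5/cos(-2.3°) = 2.502 m; N'_1 = 125·cos(-2.3°) − 20·2.502 = 74.9; c'Δl = 31.02; W sinα = -5.0
Slice 2: Δl = 1.5/cos8.9° = 1.518 m; N'_2 = 178·cos8.9° − 62·1.518 = 81.7; c'Δl = 18.83; W sinα = 27.5
Slice 3: Δl = 1.9/cos18.6° = 2.005 m; N'_3 = 210·cos18.6° − 26·2.005 = 146.9; c'Δl = 24.86; W sinα = 67.0
Slice 4: Δl = 2.0/cos30.6° = 2.324 m; N'_4 = 188·cos30.6° − 36·2.324 = 78.2; c'Δl = 28.81; W sinα = 95.7
Slice 5: Δl = 1.4/cos42.4° = 1.896 m; N'_5 = 98·cos42.4° − 21·1.896 = 32.6; c'Δl = 23.51; W sinα = 66.1
Slice 6: Δl = 1.9/cos56.6° = 3.452 m; N'_6 = 65·cos56.6° − 4·3.452 = 22.0; c'Δl = 42.80; W sinα = 54.3
Σc'Δl = 169.8 kN/m; ΣN' = 436.2 kN/m; ΣW sinα = 305.5 kN/m
Resisting = 169.8 + 436.2·tan26.7° = 169.8 + 219.4 = 389.2 kN/m
FS = 389.2 / 305.5 = 1.274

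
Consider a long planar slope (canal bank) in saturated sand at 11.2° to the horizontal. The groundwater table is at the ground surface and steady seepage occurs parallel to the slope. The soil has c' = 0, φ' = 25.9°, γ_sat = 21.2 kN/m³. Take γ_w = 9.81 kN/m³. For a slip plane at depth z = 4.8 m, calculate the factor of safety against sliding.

FS = 1.32

With seepage parallel to the slope and the water table at the surface, the effective normal stress on the slip plane uses the buoyant unit weight γ' = γ_sat − γ_w while the driving shear stress uses γ_sat:
FS = [c' + γ' z cos²β tanφ'] / [γ_sat z sinβ cosβ]
(For c' = 0 this reduces to FS = (γ'/γ_sat)·tanφ'/tanβ.)
γ' = 21.2 − 9.81 = 11.39 kN/m³
Numerator = 0.0 + 11.39·4.8·cos²11.2°·tan25.9° = 0.0 + 11.39·4.8·0.9623·0.4856 = 25.546 kPa
Denominator = 21.2·4.8·sin11.2°·cos11.2° = 21.2·4.8·0.1942·0.9810 = 19.389 kPa
FS = 25.546 / 19.389 = 1.318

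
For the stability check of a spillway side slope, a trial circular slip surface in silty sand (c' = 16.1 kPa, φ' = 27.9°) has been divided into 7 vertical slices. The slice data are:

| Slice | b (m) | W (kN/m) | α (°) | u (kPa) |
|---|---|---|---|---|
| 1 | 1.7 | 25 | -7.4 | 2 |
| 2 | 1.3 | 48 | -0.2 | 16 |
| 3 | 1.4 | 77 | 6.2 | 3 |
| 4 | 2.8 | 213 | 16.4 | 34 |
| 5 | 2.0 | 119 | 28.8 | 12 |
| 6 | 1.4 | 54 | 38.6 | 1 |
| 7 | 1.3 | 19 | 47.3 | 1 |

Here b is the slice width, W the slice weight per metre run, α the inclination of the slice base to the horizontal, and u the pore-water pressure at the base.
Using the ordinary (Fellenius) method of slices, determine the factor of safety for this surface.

FS = 2.37

Ordinary method of slices: FS = Σ[c'·Δl_i + (W_i cosα_i − u_i·Δl_i)·tanφ'] / Σ W_i sinα_i, with Δl_i = b_i / cosα_i.
Slice 1: Δl = 1.7/cos(-7.4°) = 1.714 m; N'_1 = 25·cos(-7.4°) − 2·1.714 = 21.4; c'Δl = 27.60; W sinα = -3.2
Slice 2: Δl = 1.3/cos(-0.2°) = 1.300 m; N'_2 = 48·cos(-0.2°) − 16·1.300 = 27.2; c'Δl = 20.93; W sinα = -0.2
Slice 3: Δl = 1.4/cos6.2° = 1.408 m; N'_3 = 77·cos6.2° − 3·1.408 = 72.3; c'Δl = 22.67; W sinα = 8.3
Slice 4: Δl = 2.8/cos16.4° = 2.919 m; N'_4 = 213·cos16.4° − 34·2.919 = 105.1; c'Δl = 46.99; W sinα = 60.1
Slice 5: Δl = 2.0/cos28.8° = 2.282 m; N'_5 = 119·cos28.8° − 12·2.282 = 76.9; c'Δl = 36.75; W sinα = 57.3
Slice 6: Δl = 1.4/cos38.6° = 1.791 m; N'_6 = 54·cos38.6° − 1·1.791 = 40.4; c'Δl = 28.84; W sinα = 33.7
Slice 7: Δl = 1.3/cos47.3° = 1.917 m; N'_7 = 19·cos47.3° − 1·1.917 = 11.0; c'Δl = 30.86; W sinα = 14.0
Σc'Δl = 214.6 kN/m; ΣN' = 354.3 kN/m; ΣW sinα = 170.0 kN/m
Resisting = 214.6 + 354.3·tan27.9° = 214.6 + 187.6 = 402.2 kN/m
FS = 402.2 / 170.0 = 2.365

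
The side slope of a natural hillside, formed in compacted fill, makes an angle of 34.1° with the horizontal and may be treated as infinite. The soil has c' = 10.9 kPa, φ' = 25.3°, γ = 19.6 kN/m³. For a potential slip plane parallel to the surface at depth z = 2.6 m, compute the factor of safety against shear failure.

For an infinite slope with a slip plane parallel to the surface (no pore pressure): FS = [c' + γz cos²β tanφ'] / [γz sinβ cosβ].
γz = 19.6·2.6 = 50.96 kN/m²
Numerator = 10.9 + 50.96·cos²34.1°·tan25.3° = 10.9 + 50.96·0.6857·0.4727 = 27.417 kPa
Denominator = 50.96·sin34.1°·cos34.1° = 50.96·0.5606·0.8281 = 23.658 kPa
FS = 27.417 / 23.658 = 1.159

FS = 1.16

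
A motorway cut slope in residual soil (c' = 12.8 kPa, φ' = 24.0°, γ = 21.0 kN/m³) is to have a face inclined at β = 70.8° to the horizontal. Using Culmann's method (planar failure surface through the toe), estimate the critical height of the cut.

H_c = 6.67 m

Culmann's analysis gives the critical failure plane at α_cr = (β + φ')/2 = (70.8 + 24.0)/2 = 47.4°, and the critical height
H_c = (4c'/γ) · sinβ cosφ' / [1 − cos(β − φ')]
    = (4·12.8/21.0) · sin70.8°·cos24.0° / [1 − cos(46.8°)]
    = 2.438 · 0.9444·0.9135 / [1 − 0.6845]
    = 2.438 · 0.8627 / 0.3155
    = 6.67 m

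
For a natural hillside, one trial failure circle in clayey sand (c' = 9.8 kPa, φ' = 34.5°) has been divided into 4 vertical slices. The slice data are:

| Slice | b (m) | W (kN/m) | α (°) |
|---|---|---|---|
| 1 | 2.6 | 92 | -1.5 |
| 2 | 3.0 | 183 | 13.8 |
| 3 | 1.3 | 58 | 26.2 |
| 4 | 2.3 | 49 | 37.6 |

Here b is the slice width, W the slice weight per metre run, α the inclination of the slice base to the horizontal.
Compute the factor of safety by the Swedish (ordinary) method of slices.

FS = 3.58

Ordinary method of slices: FS = Σ[c'·Δl_i + (W_i cosα_i)·tanφ'] / Σ W_i sinα_i, with Δl_i = b_i / cosα_i.
Slice 1: Δl = 2.6/cos(-1.5°) = 2.601 m; N'_1 = 92·cos(-1.5°) = 92.0; c'Δl = 25.49; W sinα = -2.4
Slice 2: Δl = 3.0/cos13.8° = 3.089 m; N'_2 = 183·cos13.8° = 177.7; c'Δl = 30.27; W sinα = 43.7
Slice 3: Δl = 1.3/cos26.2° = 1.449 m; N'_3 = 58·cos26.2° = 52.0; c'Δl = 14.20; W sinα = 25.6
Slice 4: Δl = 2.3/cos37.6° = 2.903 m; N'_4 = 49·cos37.6° = 38.8; c'Δl = 28.45; W sinα = 29.9
Σc'Δl = 98.4 kN/m; ΣN' = 360.5 kN/m; ΣW sinα = 96.7 kN/m
Resisting = 98.4 + 360.5·tan34.5° = 98.4 + 247.8 = 346.2 kN/m
FS = 346.2 / 96.7 = 3.578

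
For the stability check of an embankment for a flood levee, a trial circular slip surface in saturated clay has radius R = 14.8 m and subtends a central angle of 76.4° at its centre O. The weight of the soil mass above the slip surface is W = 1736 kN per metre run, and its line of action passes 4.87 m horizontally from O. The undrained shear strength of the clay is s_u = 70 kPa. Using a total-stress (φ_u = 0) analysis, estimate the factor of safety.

Taking moments about the centre O, the resisting moment is provided by the undrained shear strength acting along the arc:
Arc length L_a = R·θ = 14.8·(76.4°·π/180) = 14.8·1.3334 = 19.73 m
M_R = s_u·L_a·R = 70·19.73·14.8 = 20445.2 kN·m/m
M_D = W·d = 1736·4.87 = 8454.3 kN·m/m
FS = M_R / M_D = 20445.2 / 8454.3 = 2.418

FS = 2.42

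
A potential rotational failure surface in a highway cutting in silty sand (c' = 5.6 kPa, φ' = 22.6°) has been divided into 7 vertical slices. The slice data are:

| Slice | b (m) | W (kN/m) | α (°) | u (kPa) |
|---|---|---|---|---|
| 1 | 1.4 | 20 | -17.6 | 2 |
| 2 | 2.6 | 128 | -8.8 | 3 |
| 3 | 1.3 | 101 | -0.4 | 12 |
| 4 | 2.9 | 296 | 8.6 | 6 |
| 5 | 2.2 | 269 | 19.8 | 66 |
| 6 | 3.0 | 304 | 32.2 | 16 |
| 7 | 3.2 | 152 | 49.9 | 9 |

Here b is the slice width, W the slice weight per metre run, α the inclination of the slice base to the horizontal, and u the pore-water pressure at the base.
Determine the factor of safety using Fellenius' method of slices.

Ordinary method of slices: FS = Σ[c'·Δl_i + (W_i cosα_i − u_i·Δl_i)·tanφ'] / Σ W_i sinα_i, with Δl_i = b_i / cosα_i.
Slice 1: Δl = 1.4/cos(-17.6°) = 1.469 m; N'_1 = 20·cos(-17.6°) − 2·1.469 = 16.1; c'Δl = 8.23; W sinα = -6.0
Slice 2: Δl = 2.6/cos(-8.8°) = 2.631 m; N'_2 = 128·cos(-8.8°) − 3·2.631 = 118.6; c'Δl = 14.73; W sinα = -19.6
Slice 3: Δl = 1.3/cos(-0.4°) = 1.300 m; N'_3 = 101·cos(-0.4°) − 12·1.300 = 85.4; c'Δl = 7.28; W sinα = -0.7
Slice 4: Δl = 2.9/cos8.6° = 2.933 m; N'_4 = 296·cos8.6° − 6·2.933 = 275.1; c'Δl = 16.42; W sinα = 44.3
Slice 5: Δl = 2.2/cos19.8° = 2.338 m; N'_5 = 269·cos19.8° − 66·2.338 = 98.8; c'Δl = 13.09; W sinα = 91.1
Slice 6: Δl = 3.0/cos32.2° = 3.545 m; N'_6 = 304·cos32.2° − 16·3.545 = 200.5; c'Δl = 19.85; W sinα = 162.0
Slice 7: Δl = 3.2/cos49.9° = 4.968 m; N'_7 = 152·cos49.9° − 9·4.968 = 53.2; c'Δl = 27.82; W sinα = 116.3
Σc'Δl = 107.4 kN/m; ΣN' = 847.7 kN/m; ΣW sinα = 387.3 kN/m
Resisting = 107.4 + 847.7·tan22.6° = 107.4 + 352.9 = 460.3 kN/m
FS = 460.3 / 387.3 = 1.188

FS = 1.19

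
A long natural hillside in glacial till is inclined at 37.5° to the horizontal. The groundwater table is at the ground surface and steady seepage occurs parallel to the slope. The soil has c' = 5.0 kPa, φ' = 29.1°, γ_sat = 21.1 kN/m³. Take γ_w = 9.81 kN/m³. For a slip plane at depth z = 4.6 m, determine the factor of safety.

With seepage parallel to the slope and the water table at the surface, the effective normal stress on the slip plane uses the buoyant unit weight γ' = γ_sat − γ_w while the driving shear stress uses γ_sat:
FS = [c' + γ' z cos²β tanφ'] / [γ_sat z sinβ cosβ]
γ' = 21.1 − 9.81 = 11.29 kN/m³
Numerator = 5.0 + 11.29·4.6·cos²37.5°·tan29.1° = 5.0 + 11.29·4.6·0.6294·0.5566 = 23.194 kPa
Denominator = 21.1·4.6·sin37.5°·cos37.5° = 21.1·4.6·0.6088·0.7934 = 46.876 kPa
FS = 23.194 / 46.876 = 0.495

FS = 0.49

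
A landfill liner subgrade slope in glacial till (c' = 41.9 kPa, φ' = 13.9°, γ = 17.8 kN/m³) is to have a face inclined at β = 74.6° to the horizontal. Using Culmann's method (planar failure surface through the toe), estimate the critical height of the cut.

H_c = 17.26 m

Culmann's analysis gives the critical failure plane at α_cr = (β + φ')/2 = (74.6 + 13.9)/2 = 44.2°, and the critical height
H_c = (4c'/γ) · sinβ cosφ' / [1 − cos(β − φ')]
    = (4·41.9/17.8) · sin74.6°·cos13.9° / [1 − cos(60.7°)]
    = 9.416 · 0.9641·0.9707 / [1 − 0.4894]
    = 9.416 · 0.9359 / 0.5106
    = 17.26 m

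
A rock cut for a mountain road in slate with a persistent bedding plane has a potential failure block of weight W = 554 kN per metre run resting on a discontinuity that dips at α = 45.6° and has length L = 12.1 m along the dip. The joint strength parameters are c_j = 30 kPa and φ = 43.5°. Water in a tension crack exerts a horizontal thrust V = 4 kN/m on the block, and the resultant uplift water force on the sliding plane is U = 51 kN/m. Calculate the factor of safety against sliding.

FS = 1.71

Resolving the block weight along and normal to the plane and applying the Mohr–Coulomb strength on the joint:
N' = W cosα − U − V sinα = 554·cos45.6° − 51 − 4·sin45.6° = 333.8 kN/m
Driving force T = W sinα + V cosα = 554·sin45.6° + 4·cos45.6° = 398.6 kN/m
Resisting force R = c_j·L + N'·tanφ = 30·12.1 + 333.8·tan43.5° = 363.0 + 316.7 = 679.7 kN/m
FS = R / T = 679.7 / 398.6 = 1.705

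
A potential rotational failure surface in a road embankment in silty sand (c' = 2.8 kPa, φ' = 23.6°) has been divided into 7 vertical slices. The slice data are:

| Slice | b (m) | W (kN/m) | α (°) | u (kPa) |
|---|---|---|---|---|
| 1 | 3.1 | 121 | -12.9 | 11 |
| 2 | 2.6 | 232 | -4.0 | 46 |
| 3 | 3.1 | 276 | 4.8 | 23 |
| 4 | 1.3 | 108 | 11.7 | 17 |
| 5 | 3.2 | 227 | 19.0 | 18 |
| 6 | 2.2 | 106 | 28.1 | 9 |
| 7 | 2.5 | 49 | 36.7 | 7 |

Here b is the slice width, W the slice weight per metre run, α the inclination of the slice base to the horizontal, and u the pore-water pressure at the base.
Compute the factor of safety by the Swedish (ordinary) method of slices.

Ordinary method of slices: FS = Σ[c'·Δl_i + (W_i cosα_i − u_i·Δl_i)·tanφ'] / Σ W_i sinα_i, with Δl_i = b_i / cosα_i.
Slice 1: Δl = 3.1/cos(-12.9°) = 3.180 m; N'_1 = 121·cos(-12.9°) − 11·3.180 = 83.0; c'Δl = 8.90; W sinα = -27.0
Slice 2: Δl = 2.6/cos(-4.0°) = 2.606 m; N'_2 = 232·cos(-4.0°) − 46·2.606 = 111.5; c'Δl = 7.30; W sinα = -16.2
Slice 3: Δl = 3.1/cos4.8° = 3.111 m; N'_3 = 276·cos4.8° − 23·3.111 = 203.5; c'Δl = 8.71; W sinα = 23.1
Slice 4: Δl = 1.3/cos11.7° = 1.328 m; N'_4 = 108·cos11.7° − 17·1.328 = 83.2; c'Δl = 3.72; W sinα = 21.9
Slice 5: Δl = 3.2/cos19.0° = 3.384 m; N'_5 = 227·cos19.0° − 18·3.384 = 153.7; c'Δl = 9.48; W sinα = 73.9
Slice 6: Δl = 2.2/cos28.1° = 2.494 m; N'_6 = 106·cos28.1° − 9·2.494 = 71.1; c'Δl = 6.98; W sinα = 49.9
Slice 7: Δl = 2.5/cos36.7° = 3.118 m; N'_7 = 49·cos36.7° − 7·3.118 = 17.5; c'Δl = 8.73; W sinα = 29.3
Σc'Δl = 53.8 kN/m; ΣN' = 723.4 kN/m; ΣW sinα = 154.9 kN/m
Resisting = 53.8 + 723.4·tan23.6° = 53.8 + 316.0 = 369.9 kN/m
FS = 369.9 / 154.9 = 2.388

FS = 2.39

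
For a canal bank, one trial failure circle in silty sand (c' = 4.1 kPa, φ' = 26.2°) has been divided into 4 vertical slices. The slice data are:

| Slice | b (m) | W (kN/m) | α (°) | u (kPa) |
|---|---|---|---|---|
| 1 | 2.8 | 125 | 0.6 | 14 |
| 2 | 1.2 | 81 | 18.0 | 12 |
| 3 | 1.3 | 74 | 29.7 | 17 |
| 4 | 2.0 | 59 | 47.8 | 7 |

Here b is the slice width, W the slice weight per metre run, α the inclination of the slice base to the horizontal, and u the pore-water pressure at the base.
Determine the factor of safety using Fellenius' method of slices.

FS = 1.27

Ordinary method of slices: FS = Σ[c'·Δl_i + (W_i cosα_i − u_i·Δl_i)·tanφ'] / Σ W_i sinα_i, with Δl_i = b_i / cosα_i.
Slice 1: Δl = 2.8/cos0.6° = 2.800 m; N'_1 = 125·cos0.6° − 14·2.800 = 85.8; c'Δl = 11.48; W sinα = 1.3
Slice 2: Δl = 1.2/cos18.0° = 1.262 m; N'_2 = 81·cos18.0° − 12·1.262 = 61.9; c'Δl = 5.17; W sinα = 25.0
Slice 3: Δl = 1.3/cos29.7° = 1.497 m; N'_3 = 74·cos29.7° − 17·1.497 = 38.8; c'Δl = 6.14; W sinα = 36.7
Slice 4: Δl = 2.0/cos47.8° = 2.977 m; N'_4 = 59·cos47.8° − 7·2.977 = 18.8; c'Δl = 12.21; W sinα = 43.7
Σc'Δl = 35.0 kN/m; ΣN' = 205.3 kN/m; ΣW sinα = 106.7 kN/m
Resisting = 35.0 + 205.3·tan26.2° = 35.0 + 101.0 = 136.0 kN/m
FS = 136.0 / 106.7 = 1.275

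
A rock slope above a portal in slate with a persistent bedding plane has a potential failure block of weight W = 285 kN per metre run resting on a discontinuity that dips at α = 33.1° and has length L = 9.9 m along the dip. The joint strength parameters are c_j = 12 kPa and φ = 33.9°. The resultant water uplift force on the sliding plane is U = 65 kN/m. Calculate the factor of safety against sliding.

FS = 1.51

Resolving the block weight along and normal to the plane and applying the Mohr–Coulomb strength on the joint:
N' = W cosα − U = 285·cos33.1° − 65 = 173.7 kN/m
Driving force T = W sinα = 285·sin33.1° = 155.6 kN/m
Resisting force R = c_j·L + N'·tanφ = 12·9.9 + 173.7·tan33.9° = 118.8 + 116.8 = 235.6 kN/m
FS = R / T = 235.6 / 155.6 = 1.513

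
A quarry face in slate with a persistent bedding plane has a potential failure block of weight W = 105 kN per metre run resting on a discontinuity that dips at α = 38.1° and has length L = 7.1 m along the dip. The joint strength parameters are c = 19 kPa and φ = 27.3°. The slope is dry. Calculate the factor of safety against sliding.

Resolving the block weight along and normal to the plane and applying the Mohr–Coulomb strength on the joint:
N' = W cosα = 105·cos38.1° = 82.6 kN/m
Driving force T = W sinα = 105·sin38.1° = 64.8 kN/m
Resisting force R = c·L + N'·tanφ = 19·7.1 + 82.6·tan27.3° = 134.9 + 42.6 = 177.5 kN/m
FS = R / T = 177.5 / 64.8 = 2.740

FS = 2.74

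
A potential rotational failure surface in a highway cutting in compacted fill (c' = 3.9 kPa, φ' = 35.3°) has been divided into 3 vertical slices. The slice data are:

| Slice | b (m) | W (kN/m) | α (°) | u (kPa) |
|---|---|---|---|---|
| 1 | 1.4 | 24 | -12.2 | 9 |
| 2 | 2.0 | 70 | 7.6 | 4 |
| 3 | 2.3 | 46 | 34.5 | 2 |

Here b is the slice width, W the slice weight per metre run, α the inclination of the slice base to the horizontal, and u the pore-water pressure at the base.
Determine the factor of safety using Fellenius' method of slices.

FS = 3.24

Ordinary method of slices: FS = Σ[c'·Δl_i + (W_i cosα_i − u_i·Δl_i)·tanφ'] / Σ W_i sinα_i, with Δl_i = b_i / cosα_i.
Slice 1: Δl = 1.4/cos(-12.2°) = 1.432 m; N'_1 = 24·cos(-12.2°) − 9·1.432 = 10.6; c'Δl = 5.59; W sinα = -5.1
Slice 2: Δl = 2.0/cos7.6° = 2.018 m; N'_2 = 70·cos7.6° − 4·2.018 = 61.3; c'Δl = 7.87; W sinα = 9.3
Slice 3: Δl = 2.3/cos34.5° = 2.791 m; N'_3 = 46·cos34.5° − 2·2.791 = 32.3; c'Δl = 10.88; W sinα = 26.1
Σc'Δl = 24.3 kN/m; ΣN' = 104.2 kN/m; ΣW sinα = 30.2 kN/m
Resisting = 24.3 + 104.2·tan35.3° = 24.3 + 73.8 = 98.1 kN/m
FS = 98.1 / 30.2 = 3.245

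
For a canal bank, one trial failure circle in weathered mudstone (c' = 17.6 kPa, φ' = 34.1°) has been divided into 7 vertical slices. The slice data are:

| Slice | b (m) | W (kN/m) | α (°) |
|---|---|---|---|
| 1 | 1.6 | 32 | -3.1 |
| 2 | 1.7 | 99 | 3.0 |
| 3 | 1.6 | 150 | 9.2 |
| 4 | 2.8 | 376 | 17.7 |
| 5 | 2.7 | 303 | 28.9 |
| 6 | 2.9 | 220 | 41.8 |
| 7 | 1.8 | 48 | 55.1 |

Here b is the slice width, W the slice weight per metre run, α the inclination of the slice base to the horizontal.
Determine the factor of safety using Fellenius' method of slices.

FS = 2.23

Ordinary method of slices: FS = Σ[c'·Δl_i + (W_i cosα_i)·tanφ'] / Σ W_i sinα_i, with Δl_i = b_i / cosα_i.
Slice 1: Δl = 1.6/cos(-3.1°) = 1.602 m; N'_1 = 32·cos(-3.1°) = 32.0; c'Δl = 28.20; W sinα = -1.7
Slice 2: Δl = 1.7/cos3.0° = 1.702 m; N'_2 = 99·cos3.0° = 98.9; c'Δl = 29.96; W sinα = 5.2
Slice 3: Δl = 1.6/cos9.2° = 1.621 m; N'_3 = 150·cos9.2° = 148.1; c'Δl = 28.53; W sinα = 24.0
Slice 4: Δl = 2.8/cos17.7° = 2.939 m; N'_4 = 376·cos17.7° = 358.2; c'Δl = 51.73; W sinα = 114.3
Slice 5: Δl = 2.7/cos28.9° = 3.084 m; N'_5 = 303·cos28.9° = 265.3; c'Δl = 54.28; W sinα = 146.4
Slice 6: Δl = 2.9/cos41.8° = 3.890 m; N'_6 = 220·cos41.8° = 164.0; c'Δl = 68.47; W sinα = 146.6
Slice 7: Δl = 1.8/cos55.1° = 3.146 m; N'_7 = 48·cos55.1° = 27.5; c'Δl = 55.37; W sinα = 39.4
Σc'Δl = 316.5 kN/m; ΣN' = 1093.8 kN/m; ΣW sinα = 474.2 kN/m
Resisting = 316.5 + 1093.8·tan34.1° = 316.5 + 740.6 = 1057.1 kN/m
FS = 1057.1 / 474.2 = 2.229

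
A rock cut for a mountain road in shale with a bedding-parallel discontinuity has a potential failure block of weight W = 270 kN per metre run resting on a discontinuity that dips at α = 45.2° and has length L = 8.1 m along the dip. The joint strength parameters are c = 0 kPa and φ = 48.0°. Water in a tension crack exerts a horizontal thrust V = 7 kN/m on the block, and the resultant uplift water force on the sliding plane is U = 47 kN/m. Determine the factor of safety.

Resolving the block weight along and normal to the plane and applying the Mohr–Coulomb strength on the joint:
N' = W cosα − U − V sinα = 270·cos45.2° − 47 − 7·sin45.2° = 138.3 kN/m
Driving force T = W sinα + V cosα = 270·sin45.2° + 7·cos45.2° = 196.5 kN/m
Resisting force R = c·L + N'·tanφ = 0·8.1 + 138.3·tan48.0° = 0.0 + 153.6 = 153.6 kN/m
FS = R / T = 153.6 / 196.5 = 0.782

FS = 0.78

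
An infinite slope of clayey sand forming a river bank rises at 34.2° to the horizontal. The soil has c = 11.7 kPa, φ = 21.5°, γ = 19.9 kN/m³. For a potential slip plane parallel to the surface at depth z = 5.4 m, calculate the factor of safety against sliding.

For an infinite slope with a slip plane parallel to the surface (no pore pressure): FS = [c + γz cos²β tanφ] / [γz sinβ cosβ].
γz = 19.9·5.4 = 107.46 kN/m²
Numerator = 11.7 + 107.46·cos²34.2°·tan21.5° = 11.7 + 107.46·0.6841·0.3939 = 40.656 kPa
Denominator = 107.46·sin34.2°·cos34.2° = 107.46·0.5621·0.8271 = 49.957 kPa
FS = 40.656 / 49.957 = 0.814

FS = 0.81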